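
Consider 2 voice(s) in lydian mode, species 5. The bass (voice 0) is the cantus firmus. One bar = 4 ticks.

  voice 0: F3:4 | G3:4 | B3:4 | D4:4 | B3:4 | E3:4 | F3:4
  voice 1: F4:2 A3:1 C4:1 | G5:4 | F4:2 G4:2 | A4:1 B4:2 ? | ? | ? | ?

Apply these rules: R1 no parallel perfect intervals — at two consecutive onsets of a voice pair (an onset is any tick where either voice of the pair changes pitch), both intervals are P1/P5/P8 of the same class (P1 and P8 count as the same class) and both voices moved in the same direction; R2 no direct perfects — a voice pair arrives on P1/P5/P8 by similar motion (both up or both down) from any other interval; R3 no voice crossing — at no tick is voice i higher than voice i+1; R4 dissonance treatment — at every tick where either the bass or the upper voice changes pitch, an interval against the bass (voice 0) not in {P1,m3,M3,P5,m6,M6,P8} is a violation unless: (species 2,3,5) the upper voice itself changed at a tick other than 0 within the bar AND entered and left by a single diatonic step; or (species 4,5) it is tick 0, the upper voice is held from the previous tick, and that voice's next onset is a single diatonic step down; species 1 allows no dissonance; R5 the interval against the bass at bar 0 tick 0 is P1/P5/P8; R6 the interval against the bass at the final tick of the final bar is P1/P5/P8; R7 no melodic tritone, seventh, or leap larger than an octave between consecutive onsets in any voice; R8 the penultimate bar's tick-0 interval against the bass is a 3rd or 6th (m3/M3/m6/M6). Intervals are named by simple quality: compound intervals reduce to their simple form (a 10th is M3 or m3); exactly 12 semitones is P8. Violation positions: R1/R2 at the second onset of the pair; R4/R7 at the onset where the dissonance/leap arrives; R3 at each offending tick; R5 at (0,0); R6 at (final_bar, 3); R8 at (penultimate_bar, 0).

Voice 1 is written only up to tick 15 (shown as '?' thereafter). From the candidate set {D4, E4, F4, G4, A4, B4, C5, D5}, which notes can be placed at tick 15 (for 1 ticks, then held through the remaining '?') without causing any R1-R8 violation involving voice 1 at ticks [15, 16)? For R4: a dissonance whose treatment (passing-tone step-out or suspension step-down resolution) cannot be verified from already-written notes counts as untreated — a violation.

{A4, B4, D4, D5}

D4: legal
E4: violates R4
F4: violates R7
G4: violates R4
A4: legal
B4: legal
C5: violates R4
D5: legal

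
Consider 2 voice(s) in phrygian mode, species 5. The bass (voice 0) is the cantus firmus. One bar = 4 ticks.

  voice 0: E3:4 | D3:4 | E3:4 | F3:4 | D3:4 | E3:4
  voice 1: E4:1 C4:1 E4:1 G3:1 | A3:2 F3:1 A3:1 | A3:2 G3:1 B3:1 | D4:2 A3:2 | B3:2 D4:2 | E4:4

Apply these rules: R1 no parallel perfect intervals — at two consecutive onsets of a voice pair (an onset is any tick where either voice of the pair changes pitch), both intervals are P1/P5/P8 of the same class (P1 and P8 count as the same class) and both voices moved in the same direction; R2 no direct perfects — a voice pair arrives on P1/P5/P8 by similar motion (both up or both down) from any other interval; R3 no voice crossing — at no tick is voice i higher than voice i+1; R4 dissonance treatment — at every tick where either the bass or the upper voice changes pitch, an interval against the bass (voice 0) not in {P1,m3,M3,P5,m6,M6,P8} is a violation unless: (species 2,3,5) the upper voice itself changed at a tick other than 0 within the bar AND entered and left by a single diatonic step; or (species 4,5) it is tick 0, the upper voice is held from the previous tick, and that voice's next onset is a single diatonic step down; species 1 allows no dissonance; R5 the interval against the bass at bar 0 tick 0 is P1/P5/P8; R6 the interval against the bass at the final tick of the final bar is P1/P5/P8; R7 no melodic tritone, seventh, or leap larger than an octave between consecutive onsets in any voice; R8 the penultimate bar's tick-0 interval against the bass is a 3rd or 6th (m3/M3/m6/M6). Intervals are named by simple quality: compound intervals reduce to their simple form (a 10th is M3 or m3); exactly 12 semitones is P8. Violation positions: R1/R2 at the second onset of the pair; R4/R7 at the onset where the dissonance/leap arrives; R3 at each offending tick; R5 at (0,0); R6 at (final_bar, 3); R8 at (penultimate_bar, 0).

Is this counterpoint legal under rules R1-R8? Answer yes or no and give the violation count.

bar 0: v0=E3 v1=E4 (P8)
bar 1: v0=D3 v1=A3 (P5)
bar 2: v0=E3 v1=A3 (P4)
bar 3: v0=F3 v1=D4 (M6)
bar 4: v0=D3 v1=B3 (M6)
bar 5: v0=E3 v1=E4 (P8)
  R1 @ bar5.0: D3/D4 P8 -> E3/E4 P8 similar

No (1 violations)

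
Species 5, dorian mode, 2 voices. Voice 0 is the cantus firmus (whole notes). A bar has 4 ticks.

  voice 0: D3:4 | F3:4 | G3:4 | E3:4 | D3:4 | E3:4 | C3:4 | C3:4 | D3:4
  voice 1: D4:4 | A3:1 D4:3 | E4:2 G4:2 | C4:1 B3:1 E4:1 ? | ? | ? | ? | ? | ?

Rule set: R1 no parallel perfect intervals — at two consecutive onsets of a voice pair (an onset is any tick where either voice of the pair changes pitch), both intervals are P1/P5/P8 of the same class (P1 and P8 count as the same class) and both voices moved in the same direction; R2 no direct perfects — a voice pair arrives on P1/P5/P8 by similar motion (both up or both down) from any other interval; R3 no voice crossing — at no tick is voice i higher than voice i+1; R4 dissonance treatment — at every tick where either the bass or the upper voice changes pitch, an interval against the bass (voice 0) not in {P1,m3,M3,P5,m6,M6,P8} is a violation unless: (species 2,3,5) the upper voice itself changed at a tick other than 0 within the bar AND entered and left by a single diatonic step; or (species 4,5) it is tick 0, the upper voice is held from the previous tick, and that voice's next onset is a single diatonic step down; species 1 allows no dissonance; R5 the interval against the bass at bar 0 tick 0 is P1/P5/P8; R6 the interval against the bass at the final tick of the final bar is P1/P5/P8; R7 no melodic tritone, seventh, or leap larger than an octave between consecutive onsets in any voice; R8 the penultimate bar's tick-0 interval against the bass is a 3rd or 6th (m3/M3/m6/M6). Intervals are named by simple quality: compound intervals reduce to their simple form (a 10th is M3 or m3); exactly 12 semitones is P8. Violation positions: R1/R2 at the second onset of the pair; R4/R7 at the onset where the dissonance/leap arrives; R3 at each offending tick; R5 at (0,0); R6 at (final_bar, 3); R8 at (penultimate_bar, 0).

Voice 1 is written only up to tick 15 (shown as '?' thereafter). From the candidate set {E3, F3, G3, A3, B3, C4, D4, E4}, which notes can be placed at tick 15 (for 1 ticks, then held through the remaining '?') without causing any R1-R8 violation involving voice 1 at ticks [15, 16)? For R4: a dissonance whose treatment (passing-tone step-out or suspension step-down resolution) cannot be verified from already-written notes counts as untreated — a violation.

E3: legal
F3: violates R4,R7
G3: legal
A3: violates R4
B3: legal
C4: legal
D4: violates R4
E4: legal

{B3, C4, E3, E4, G3}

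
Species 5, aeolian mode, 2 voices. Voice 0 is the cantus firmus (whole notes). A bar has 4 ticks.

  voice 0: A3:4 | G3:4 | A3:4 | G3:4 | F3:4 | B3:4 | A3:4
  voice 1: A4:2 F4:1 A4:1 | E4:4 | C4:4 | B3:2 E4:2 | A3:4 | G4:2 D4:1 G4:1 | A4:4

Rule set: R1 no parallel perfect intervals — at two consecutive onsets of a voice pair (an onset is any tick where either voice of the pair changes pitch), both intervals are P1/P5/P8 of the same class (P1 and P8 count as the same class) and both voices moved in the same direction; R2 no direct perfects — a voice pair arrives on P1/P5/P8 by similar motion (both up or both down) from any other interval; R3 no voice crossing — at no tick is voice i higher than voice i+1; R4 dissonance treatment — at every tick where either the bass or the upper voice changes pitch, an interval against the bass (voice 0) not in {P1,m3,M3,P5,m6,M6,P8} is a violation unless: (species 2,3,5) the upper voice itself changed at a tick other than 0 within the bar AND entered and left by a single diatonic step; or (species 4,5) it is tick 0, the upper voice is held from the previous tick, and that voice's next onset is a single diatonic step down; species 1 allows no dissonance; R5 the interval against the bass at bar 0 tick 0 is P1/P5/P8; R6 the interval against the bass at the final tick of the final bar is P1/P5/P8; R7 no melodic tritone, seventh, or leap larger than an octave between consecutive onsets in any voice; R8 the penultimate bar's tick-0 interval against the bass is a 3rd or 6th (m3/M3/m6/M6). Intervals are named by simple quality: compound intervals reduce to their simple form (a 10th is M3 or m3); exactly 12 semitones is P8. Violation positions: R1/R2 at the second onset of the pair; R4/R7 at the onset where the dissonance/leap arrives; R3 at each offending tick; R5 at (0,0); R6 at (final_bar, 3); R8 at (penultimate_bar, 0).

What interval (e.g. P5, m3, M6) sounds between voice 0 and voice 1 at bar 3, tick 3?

voice 0=G3 voice 1=E4 -> M6

M6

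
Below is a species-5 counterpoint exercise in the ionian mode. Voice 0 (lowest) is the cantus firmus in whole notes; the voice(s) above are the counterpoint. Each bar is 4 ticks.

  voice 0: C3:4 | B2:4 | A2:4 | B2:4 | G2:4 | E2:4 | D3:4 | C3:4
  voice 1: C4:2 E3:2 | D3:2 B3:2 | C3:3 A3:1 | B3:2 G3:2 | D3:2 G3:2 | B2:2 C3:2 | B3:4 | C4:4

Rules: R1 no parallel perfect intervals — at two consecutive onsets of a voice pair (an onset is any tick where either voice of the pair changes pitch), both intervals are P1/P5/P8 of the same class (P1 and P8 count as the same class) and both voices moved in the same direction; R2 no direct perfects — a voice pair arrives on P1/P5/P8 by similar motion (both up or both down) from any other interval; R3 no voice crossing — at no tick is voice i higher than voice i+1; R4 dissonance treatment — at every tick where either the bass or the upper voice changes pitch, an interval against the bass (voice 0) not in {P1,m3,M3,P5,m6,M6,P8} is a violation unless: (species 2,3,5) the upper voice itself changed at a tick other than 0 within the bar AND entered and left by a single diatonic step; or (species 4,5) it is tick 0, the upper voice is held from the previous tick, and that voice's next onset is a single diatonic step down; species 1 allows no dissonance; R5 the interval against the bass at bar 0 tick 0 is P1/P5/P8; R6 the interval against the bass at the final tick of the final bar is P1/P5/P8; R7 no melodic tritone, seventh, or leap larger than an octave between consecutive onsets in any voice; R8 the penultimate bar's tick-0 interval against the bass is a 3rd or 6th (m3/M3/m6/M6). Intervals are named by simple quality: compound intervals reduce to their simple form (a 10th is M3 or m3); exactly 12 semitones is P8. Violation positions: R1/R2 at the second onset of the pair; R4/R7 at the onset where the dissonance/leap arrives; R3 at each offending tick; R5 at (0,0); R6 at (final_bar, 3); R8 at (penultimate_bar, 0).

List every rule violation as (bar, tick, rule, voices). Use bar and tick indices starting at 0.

bar 0: v0=C3 v1=C4 downbeat P8
bar 1: v0=B2 v1=D3 downbeat m3
bar 2: v0=A2 v1=C3 downbeat m3
bar 3: v0=B2 v1=B3 downbeat P8
bar 4: v0=G2 v1=D3 downbeat P5
bar 5: v0=E2 v1=B2 downbeat P5
bar 6: v0=D3 v1=B3 downbeat M6
bar 7: v0=C3 v1=C4 downbeat P8
  -> R7 @ bar 2 tick 0 v(1,): B3->C3 leap 11st
  -> R1 @ bar 3 tick 0 v(0, 1): A2/A3 P8 -> B2/B3 P8 similar
  -> R2 @ bar 4 tick 0 v(0, 1): B2/G3 m6 -> G2/D3 P5 similar
  -> R2 @ bar 5 tick 0 v(0, 1): G2/G3 P8 -> E2/B2 P5 similar
  -> R7 @ bar 6 tick 0 v(0,): E2->D3 leap 10st
  -> R7 @ bar 6 tick 0 v(1,): C3->B3 leap 11st

(2, 0, R7, (1,))
(3, 0, R1, (0, 1))
(4, 0, R2, (0, 1))
(5, 0, R2, (0, 1))
(6, 0, R7, (0,))
(6, 0, R7, (1,))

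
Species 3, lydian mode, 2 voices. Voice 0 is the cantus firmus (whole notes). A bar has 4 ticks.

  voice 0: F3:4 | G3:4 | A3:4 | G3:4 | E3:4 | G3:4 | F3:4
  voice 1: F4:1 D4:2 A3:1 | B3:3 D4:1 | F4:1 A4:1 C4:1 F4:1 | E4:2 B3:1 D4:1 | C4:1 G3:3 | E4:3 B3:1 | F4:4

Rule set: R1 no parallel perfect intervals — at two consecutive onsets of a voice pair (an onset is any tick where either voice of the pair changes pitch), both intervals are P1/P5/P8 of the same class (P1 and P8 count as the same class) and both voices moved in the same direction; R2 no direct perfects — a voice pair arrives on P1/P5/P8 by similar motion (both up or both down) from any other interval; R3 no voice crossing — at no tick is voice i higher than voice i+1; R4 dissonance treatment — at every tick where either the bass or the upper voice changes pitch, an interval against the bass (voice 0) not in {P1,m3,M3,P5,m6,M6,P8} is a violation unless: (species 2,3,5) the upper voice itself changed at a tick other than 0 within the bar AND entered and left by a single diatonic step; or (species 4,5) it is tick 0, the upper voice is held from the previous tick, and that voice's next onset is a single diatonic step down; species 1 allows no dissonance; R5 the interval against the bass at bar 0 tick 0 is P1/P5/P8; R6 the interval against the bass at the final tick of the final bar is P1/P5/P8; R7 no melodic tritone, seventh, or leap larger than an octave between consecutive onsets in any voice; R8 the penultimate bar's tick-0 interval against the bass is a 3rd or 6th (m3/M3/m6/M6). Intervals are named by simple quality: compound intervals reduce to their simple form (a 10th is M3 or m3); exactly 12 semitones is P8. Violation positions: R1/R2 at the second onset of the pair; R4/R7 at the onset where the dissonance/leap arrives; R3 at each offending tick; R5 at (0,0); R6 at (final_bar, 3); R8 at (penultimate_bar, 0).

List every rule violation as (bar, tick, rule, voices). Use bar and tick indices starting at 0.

(6, 0, R7, (1,))

bar 0: v0=F3 v1=F4 downbeat P8
bar 1: v0=G3 v1=B3 downbeat M3
bar 2: v0=A3 v1=F4 downbeat m6
bar 3: v0=G3 v1=E4 downbeat M6
bar 4: v0=E3 v1=C4 downbeat m6
bar 5: v0=G3 v1=E4 downbeat M6
bar 6: v0=F3 v1=F4 downbeat P8
  -> R7 @ bar 6 tick 0 v(1,): B3->F4 leap 6st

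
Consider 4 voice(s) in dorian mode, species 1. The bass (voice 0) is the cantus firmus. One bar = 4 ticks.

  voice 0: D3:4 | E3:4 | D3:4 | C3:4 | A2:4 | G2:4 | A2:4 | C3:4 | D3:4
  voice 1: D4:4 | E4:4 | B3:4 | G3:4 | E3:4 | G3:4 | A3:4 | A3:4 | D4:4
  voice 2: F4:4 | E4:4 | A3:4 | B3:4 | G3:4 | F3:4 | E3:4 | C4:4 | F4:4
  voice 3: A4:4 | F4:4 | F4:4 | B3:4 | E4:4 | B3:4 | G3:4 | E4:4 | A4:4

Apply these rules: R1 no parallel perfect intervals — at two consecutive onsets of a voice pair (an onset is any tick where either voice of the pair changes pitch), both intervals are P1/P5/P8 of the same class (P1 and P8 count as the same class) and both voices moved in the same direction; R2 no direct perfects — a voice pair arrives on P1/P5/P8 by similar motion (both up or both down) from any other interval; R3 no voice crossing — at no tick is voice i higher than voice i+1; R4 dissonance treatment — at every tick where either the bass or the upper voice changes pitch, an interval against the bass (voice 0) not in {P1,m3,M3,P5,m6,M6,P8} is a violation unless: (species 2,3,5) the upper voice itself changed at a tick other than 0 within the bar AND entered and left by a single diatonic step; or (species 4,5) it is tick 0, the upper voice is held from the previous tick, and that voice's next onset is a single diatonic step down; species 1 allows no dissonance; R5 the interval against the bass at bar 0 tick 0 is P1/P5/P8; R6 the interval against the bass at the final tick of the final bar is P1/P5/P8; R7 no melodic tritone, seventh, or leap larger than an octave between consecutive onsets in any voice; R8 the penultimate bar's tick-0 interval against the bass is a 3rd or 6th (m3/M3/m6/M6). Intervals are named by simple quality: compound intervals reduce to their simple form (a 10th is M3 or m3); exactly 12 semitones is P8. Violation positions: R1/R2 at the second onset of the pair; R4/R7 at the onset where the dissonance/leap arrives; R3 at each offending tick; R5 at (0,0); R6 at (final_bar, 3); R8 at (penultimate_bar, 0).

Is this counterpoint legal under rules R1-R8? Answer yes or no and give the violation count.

bar 0: v0=D3 v1=D4 v2=F4 v3=A4 (P5)
bar 1: v0=E3 v1=E4 v2=E4 v3=F4 (m2)
bar 2: v0=D3 v1=B3 v2=A3 v3=F4 (m3)
bar 3: v0=C3 v1=G3 v2=B3 v3=B3 (M7)
bar 4: v0=A2 v1=E3 v2=G3 v3=E4 (P5)
bar 5: v0=G2 v1=G3 v2=F3 v3=B3 (M3)
bar 6: v0=A2 v1=A3 v2=E3 v3=G3 (m7)
bar 7: v0=C3 v1=A3 v2=C4 v3=E4 (M3)
bar 8: v0=D3 v1=D4 v2=F4 v3=A4 (P5)
  R5 @ bar0.0: opens on m3
  R1 @ bar1.0: D3/D4 P8 -> E3/E4 P8 similar
  R4 @ bar1.0: E3/F4 m2 untreated
  R2 @ bar2.0: E3/E4 P8 -> D3/A3 P5 similar
  R3 @ bar2.0: B3 above A3
  R3 @ bar2.1: B3 above A3
  R3 @ bar2.2: B3 above A3
  R3 @ bar2.3: B3 above A3
  R2 @ bar3.0: D3/B3 M6 -> C3/G3 P5 similar
  R4 @ bar3.0: C3/B3 M7 untreated
  R4 @ bar3.0: C3/B3 M7 untreated
  R7 @ bar3.0: F4->B3 leap 6st
  R1 @ bar4.0: C3/G3 P5 -> A2/E3 P5 similar
  R4 @ bar4.0: A2/G3 m7 untreated
  R3 @ bar5.0: G3 above F3
  R4 @ bar5.0: G2/F3 m7 untreated
  R3 @ bar5.1: G3 above F3
  R3 @ bar5.2: G3 above F3
  R3 @ bar5.3: G3 above F3
  R1 @ bar6.0: G2/G3 P8 -> A2/A3 P8 similar
  R3 @ bar6.0: A3 above E3
  R4 @ bar6.0: A2/G3 m7 untreated
  R3 @ bar6.1: A3 above E3
  R3 @ bar6.2: A3 above E3
  R3 @ bar6.3: A3 above E3
  R2 @ bar7.0: A2/E3 P5 -> C3/C4 P8 similar
  R8 @ bar7.0: penult P8 not 3rd/6th
  R1 @ bar8.0: A3/E4 P5 -> D4/A4 P5 similar
  R2 @ bar8.0: C3/A3 M6 -> D3/D4 P8 similar
  R2 @ bar8.0: C3/E4 M3 -> D3/A4 P5 similar
  R6 @ bar8.3: closes on m3

No (31 violations)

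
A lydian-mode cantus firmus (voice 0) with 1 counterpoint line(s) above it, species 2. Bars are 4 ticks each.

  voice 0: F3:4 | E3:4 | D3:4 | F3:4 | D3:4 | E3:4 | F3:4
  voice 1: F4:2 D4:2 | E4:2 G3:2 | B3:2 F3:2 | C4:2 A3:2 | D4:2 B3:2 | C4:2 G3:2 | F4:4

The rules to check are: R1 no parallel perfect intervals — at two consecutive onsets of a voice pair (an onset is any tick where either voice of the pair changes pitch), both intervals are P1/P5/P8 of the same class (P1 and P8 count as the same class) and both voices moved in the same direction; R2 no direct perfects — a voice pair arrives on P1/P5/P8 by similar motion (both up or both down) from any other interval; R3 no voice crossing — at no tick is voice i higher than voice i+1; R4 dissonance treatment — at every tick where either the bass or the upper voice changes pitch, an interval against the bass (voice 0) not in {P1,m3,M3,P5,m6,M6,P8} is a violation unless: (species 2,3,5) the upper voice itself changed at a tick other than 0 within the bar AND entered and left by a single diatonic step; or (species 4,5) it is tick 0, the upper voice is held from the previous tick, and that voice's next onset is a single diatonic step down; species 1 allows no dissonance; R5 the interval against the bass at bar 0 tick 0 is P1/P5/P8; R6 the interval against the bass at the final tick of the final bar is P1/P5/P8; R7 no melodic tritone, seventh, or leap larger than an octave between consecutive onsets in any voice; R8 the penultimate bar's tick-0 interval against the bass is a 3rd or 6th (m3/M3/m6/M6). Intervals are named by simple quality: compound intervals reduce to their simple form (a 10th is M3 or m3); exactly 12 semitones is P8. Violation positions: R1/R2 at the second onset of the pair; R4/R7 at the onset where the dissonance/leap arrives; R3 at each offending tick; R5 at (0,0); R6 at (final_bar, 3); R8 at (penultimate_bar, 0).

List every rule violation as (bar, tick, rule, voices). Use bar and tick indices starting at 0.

(2, 2, R7, (1,))
(3, 0, R2, (0, 1))
(6, 0, R2, (0, 1))
(6, 0, R7, (1,))

bar 0: v0=F3 v1=F4 downbeat P8
bar 1: v0=E3 v1=E4 downbeat P8
bar 2: v0=D3 v1=B3 downbeat M6
bar 3: v0=F3 v1=C4 downbeat P5
bar 4: v0=D3 v1=D4 downbeat P8
bar 5: v0=E3 v1=C4 downbeat m6
bar 6: v0=F3 v1=F4 downbeat P8
  -> R7 @ bar 2 tick 2 v(1,): B3->F3 leap 6st
  -> R2 @ bar 3 tick 0 v(0, 1): D3/F3 m3 -> F3/C4 P5 similar
  -> R2 @ bar 6 tick 0 v(0, 1): E3/G3 m3 -> F3/F4 P8 similar
  -> R7 @ bar 6 tick 0 v(1,): G3->F4 leap 10st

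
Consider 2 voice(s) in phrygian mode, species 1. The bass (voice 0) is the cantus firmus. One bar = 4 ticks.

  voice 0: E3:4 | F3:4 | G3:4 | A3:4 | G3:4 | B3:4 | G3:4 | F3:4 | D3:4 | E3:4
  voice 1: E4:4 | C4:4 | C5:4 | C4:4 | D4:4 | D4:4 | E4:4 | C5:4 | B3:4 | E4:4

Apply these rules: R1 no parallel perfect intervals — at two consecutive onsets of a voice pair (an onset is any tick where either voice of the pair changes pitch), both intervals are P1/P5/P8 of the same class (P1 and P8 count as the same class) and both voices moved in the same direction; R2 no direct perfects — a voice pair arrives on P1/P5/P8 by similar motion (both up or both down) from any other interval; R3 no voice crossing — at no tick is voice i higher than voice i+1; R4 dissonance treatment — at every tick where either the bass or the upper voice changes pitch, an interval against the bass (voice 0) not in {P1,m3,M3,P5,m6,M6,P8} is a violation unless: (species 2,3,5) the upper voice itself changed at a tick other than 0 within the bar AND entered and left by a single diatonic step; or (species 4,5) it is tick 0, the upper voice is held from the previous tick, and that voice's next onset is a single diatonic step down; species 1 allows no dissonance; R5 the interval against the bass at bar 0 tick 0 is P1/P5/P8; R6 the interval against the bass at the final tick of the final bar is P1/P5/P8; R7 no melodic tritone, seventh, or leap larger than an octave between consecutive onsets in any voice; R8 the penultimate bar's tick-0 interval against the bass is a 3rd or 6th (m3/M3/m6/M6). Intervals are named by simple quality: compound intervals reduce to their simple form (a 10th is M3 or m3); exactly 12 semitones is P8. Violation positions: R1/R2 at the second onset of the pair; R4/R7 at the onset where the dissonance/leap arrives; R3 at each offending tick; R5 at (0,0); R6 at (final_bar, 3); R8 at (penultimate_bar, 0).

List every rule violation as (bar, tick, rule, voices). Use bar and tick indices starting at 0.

(2, 0, R4, (0, 1))
(8, 0, R7, (1,))
(9, 0, R2, (0, 1))

bar 0: v0=E3 v1=E4 downbeat P8
bar 1: v0=F3 v1=C4 downbeat P5
bar 2: v0=G3 v1=C5 downbeat P4
bar 3: v0=A3 v1=C4 downbeat m3
bar 4: v0=G3 v1=D4 downbeat P5
bar 5: v0=B3 v1=D4 downbeat m3
bar 6: v0=G3 v1=E4 downbeat M6
bar 7: v0=F3 v1=C5 downbeat P5
bar 8: v0=D3 v1=B3 downbeat M6
bar 9: v0=E3 v1=E4 downbeat P8
  -> R4 @ bar 2 tick 0 v(0, 1): G3/C5 P4 untreated
  -> R7 @ bar 8 tick 0 v(1,): C5->B3 leap 13st
  -> R2 @ bar 9 tick 0 v(0, 1): D3/B3 M6 -> E3/E4 P8 similar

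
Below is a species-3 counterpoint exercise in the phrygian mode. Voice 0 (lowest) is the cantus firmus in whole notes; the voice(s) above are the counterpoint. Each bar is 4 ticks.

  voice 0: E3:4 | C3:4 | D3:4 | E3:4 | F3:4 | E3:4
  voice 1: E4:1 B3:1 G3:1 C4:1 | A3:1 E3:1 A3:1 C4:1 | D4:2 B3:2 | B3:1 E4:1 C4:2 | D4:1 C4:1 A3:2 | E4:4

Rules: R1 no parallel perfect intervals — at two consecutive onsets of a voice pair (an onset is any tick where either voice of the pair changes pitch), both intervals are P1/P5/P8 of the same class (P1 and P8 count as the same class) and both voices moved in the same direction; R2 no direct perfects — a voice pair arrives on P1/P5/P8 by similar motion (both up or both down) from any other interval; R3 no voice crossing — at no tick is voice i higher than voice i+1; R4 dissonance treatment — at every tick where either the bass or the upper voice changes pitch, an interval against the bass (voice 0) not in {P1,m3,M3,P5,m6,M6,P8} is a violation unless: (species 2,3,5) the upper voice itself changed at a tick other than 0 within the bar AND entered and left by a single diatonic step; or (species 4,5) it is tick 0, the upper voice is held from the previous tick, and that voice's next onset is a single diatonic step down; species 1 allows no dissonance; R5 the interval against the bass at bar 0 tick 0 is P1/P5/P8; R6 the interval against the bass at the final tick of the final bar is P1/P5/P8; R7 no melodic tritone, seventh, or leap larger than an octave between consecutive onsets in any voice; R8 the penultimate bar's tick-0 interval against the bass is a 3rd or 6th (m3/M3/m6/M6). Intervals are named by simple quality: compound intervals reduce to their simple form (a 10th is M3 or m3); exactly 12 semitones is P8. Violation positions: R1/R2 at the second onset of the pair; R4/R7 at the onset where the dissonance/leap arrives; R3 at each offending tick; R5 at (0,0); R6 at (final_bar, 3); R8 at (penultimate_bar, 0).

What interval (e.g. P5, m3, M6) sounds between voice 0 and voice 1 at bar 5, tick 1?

voice 0=E3 voice 1=E4 -> P8

P8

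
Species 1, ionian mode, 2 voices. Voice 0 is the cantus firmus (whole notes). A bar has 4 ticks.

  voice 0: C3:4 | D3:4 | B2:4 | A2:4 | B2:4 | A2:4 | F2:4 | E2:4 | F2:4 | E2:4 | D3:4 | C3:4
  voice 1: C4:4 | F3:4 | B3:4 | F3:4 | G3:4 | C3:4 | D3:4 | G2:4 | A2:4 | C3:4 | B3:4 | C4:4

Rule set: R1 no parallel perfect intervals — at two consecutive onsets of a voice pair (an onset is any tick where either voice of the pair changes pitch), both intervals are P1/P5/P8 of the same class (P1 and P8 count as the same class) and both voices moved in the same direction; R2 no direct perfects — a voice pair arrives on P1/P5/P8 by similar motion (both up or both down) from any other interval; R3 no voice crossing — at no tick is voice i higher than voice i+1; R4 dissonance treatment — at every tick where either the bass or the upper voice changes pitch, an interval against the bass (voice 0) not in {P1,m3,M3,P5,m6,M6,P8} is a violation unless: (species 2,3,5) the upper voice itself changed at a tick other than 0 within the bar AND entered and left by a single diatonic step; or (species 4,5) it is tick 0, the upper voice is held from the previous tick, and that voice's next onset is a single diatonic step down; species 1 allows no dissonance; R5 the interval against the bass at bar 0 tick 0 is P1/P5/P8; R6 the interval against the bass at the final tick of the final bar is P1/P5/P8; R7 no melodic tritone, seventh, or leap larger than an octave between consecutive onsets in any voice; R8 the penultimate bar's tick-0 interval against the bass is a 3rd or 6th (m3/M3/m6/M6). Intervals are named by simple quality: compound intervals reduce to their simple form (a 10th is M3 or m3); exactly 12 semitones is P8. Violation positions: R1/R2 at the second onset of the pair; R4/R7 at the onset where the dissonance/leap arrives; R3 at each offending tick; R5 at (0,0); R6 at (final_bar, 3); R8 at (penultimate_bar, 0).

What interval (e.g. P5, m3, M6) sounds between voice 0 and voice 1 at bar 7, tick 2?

m3

voice 0=E2 voice 1=G2 -> m3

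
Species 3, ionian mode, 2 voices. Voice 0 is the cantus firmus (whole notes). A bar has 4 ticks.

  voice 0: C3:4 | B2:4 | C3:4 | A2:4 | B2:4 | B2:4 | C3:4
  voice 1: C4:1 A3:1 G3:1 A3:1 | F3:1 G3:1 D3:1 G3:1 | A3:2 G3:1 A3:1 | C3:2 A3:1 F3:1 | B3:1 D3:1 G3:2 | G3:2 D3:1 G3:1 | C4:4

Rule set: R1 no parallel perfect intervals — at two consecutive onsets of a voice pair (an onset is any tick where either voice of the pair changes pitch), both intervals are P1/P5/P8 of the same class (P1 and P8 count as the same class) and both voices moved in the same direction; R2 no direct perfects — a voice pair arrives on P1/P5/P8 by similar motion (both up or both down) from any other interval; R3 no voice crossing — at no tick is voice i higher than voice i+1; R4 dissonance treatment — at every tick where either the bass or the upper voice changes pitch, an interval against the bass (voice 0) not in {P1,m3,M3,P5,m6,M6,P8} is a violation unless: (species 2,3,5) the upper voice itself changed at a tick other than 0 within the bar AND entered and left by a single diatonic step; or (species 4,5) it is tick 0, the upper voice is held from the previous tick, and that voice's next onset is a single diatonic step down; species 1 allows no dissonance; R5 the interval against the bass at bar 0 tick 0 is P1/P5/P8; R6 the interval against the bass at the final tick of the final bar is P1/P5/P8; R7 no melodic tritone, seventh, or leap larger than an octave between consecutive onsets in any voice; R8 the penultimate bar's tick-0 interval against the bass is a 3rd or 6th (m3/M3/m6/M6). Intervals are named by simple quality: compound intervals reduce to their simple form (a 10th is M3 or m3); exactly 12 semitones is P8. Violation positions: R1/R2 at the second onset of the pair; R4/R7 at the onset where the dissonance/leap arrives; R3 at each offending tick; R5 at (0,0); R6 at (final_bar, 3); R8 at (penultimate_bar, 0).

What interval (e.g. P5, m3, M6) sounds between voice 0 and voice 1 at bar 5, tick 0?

m6

voice 0=B2 voice 1=G3 -> m6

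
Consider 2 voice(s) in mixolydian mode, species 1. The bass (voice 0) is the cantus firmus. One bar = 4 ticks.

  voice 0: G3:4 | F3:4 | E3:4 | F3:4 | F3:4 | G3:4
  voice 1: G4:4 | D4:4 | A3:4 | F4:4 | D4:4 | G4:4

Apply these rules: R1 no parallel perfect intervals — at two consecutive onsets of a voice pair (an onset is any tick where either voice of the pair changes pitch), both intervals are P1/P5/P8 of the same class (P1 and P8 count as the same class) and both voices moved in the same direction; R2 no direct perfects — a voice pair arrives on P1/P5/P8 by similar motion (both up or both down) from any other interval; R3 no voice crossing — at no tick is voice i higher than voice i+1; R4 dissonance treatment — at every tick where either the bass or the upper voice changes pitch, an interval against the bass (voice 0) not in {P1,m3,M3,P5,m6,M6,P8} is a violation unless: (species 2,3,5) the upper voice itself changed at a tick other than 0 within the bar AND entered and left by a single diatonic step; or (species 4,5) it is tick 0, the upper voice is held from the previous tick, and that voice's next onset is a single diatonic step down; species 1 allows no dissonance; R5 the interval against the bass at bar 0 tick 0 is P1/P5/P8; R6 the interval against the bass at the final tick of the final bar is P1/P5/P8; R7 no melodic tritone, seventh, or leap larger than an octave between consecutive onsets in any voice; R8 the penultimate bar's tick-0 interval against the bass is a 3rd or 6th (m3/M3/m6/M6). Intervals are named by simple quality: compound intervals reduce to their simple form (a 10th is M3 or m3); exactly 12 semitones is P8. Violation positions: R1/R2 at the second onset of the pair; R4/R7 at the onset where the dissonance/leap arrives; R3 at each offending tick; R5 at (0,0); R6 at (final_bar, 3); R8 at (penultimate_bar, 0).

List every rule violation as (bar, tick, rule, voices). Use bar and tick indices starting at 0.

bar 0: v0=G3 v1=G4 downbeat P8
bar 1: v0=F3 v1=D4 downbeat M6
bar 2: v0=E3 v1=A3 downbeat P4
bar 3: v0=F3 v1=F4 downbeat P8
bar 4: v0=F3 v1=D4 downbeat M6
bar 5: v0=G3 v1=G4 downbeat P8
  -> R4 @ bar 2 tick 0 v(0, 1): E3/A3 P4 untreated
  -> R2 @ bar 3 tick 0 v(0, 1): E3/A3 P4 -> F3/F4 P8 similar
  -> R2 @ bar 5 tick 0 v(0, 1): F3/D4 M6 -> G3/G4 P8 similar

(2, 0, R4, (0, 1))
(3, 0, R2, (0, 1))
(5, 0, R2, (0, 1))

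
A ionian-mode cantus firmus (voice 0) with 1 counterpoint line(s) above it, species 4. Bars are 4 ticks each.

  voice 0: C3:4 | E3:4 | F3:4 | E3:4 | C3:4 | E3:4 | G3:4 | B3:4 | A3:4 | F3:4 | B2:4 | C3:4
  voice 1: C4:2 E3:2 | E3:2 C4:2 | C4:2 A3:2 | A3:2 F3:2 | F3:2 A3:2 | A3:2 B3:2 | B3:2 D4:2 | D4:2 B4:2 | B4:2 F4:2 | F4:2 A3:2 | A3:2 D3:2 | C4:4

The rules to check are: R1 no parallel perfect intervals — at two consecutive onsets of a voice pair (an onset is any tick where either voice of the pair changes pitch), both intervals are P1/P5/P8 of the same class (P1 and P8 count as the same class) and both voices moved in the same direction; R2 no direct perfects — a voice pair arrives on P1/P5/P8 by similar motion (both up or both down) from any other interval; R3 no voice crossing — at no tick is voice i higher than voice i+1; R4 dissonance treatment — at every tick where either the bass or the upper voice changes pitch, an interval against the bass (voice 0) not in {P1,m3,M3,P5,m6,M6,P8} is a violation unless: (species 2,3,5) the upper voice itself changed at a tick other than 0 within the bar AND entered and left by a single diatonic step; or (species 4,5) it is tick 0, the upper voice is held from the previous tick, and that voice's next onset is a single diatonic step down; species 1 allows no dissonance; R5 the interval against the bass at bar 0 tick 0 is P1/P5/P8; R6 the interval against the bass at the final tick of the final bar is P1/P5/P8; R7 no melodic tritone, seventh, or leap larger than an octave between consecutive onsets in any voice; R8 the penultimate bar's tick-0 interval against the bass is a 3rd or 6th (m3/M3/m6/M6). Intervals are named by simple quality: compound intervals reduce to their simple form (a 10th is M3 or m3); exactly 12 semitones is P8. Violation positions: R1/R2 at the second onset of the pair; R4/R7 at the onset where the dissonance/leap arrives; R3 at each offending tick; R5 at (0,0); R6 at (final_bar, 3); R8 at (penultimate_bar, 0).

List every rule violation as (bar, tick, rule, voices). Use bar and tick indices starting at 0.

(3, 0, R4, (0, 1))
(3, 2, R4, (0, 1))
(4, 0, R4, (0, 1))
(5, 0, R4, (0, 1))
(8, 0, R4, (0, 1))
(8, 2, R7, (1,))
(10, 0, R4, (0, 1))
(10, 0, R7, (0,))
(10, 0, R8, (0, 1))
(11, 0, R2, (0, 1))
(11, 0, R7, (1,))

bar 0: v0=C3 v1=C4 downbeat P8
bar 1: v0=E3 v1=E3 downbeat P1
bar 2: v0=F3 v1=C4 downbeat P5
bar 3: v0=E3 v1=A3 downbeat P4
bar 4: v0=C3 v1=F3 downbeat P4
bar 5: v0=E3 v1=A3 downbeat P4
bar 6: v0=G3 v1=B3 downbeat M3
bar 7: v0=B3 v1=D4 downbeat m3
bar 8: v0=A3 v1=B4 downbeat M2
bar 9: v0=F3 v1=F4 downbeat P8
bar 10: v0=B2 v1=A3 downbeat m7
bar 11: v0=C3 v1=C4 downbeat P8
  -> R4 @ bar 3 tick 0 v(0, 1): E3/A3 P4 untreated
  -> R4 @ bar 3 tick 2 v(0, 1): E3/F3 m2 untreated
  -> R4 @ bar 4 tick 0 v(0, 1): C3/F3 P4 untreated
  -> R4 @ bar 5 tick 0 v(0, 1): E3/A3 P4 untreated
  -> R4 @ bar 8 tick 0 v(0, 1): A3/B4 M2 untreated
  -> R7 @ bar 8 tick 2 v(1,): B4->F4 leap 6st
  -> R4 @ bar 10 tick 0 v(0, 1): B2/A3 m7 untreated
  -> R7 @ bar 10 tick 0 v(0,): F3->B2 leap 6st
  -> R8 @ bar 10 tick 0 v(0, 1): penult m7 not 3rd/6th
  -> R2 @ bar 11 tick 0 v(0, 1): B2/D3 m3 -> C3/C4 P8 similar
  -> R7 @ bar 11 tick 0 v(1,): D3->C4 leap 10st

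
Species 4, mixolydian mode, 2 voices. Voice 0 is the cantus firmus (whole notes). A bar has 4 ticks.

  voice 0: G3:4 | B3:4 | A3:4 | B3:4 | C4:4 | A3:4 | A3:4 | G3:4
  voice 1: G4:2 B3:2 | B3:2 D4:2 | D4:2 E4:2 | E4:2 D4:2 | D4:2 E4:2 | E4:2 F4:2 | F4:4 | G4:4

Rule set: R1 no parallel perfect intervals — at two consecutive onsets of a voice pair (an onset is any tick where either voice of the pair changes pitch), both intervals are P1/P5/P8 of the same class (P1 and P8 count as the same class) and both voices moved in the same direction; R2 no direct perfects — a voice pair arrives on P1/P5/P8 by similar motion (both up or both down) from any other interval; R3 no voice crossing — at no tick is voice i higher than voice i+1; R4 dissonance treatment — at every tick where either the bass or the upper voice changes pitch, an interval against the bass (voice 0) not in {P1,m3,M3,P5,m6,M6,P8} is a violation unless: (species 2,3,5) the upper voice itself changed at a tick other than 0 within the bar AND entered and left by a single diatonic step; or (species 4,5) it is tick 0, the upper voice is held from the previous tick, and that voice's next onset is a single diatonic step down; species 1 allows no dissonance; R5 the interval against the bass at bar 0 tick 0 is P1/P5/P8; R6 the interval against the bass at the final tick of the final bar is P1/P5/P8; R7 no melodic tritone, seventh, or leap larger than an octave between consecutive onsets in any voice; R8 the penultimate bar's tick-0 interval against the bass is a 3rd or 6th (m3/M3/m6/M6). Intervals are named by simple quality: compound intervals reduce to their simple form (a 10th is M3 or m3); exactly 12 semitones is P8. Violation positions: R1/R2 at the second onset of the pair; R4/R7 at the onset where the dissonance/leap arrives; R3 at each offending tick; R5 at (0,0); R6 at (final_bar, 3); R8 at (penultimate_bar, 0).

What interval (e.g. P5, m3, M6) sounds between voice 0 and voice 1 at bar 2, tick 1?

voice 0=A3 voice 1=D4 -> P4

P4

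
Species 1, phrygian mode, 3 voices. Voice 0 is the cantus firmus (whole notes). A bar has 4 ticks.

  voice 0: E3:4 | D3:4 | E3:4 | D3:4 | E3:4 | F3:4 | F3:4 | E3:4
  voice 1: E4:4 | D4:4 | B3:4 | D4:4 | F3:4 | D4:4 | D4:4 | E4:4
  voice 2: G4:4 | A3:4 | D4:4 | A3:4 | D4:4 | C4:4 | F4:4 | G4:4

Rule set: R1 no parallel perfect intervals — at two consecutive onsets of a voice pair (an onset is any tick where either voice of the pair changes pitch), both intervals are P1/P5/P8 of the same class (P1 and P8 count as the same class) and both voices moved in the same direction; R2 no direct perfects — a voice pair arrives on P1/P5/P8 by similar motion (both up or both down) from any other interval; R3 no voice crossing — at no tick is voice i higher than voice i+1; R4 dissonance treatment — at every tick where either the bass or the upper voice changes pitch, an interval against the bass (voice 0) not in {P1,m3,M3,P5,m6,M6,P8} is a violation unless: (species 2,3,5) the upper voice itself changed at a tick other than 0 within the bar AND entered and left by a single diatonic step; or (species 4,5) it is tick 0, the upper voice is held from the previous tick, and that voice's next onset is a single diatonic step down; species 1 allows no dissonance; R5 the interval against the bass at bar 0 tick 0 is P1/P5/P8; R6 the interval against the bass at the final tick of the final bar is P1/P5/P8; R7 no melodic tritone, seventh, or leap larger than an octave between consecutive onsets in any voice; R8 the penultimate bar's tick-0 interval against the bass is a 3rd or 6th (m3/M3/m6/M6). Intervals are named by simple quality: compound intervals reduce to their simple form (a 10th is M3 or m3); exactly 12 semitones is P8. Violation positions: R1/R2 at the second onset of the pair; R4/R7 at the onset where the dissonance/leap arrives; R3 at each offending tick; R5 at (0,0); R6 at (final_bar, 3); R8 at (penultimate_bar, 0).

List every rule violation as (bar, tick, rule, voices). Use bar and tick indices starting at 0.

(0, 0, R5, (0, 2))
(1, 0, R1, (0, 1))
(1, 0, R2, (0, 2))
(1, 0, R3, (1, 2))
(1, 0, R7, (2,))
(1, 1, R3, (1, 2))
(1, 2, R3, (1, 2))
(1, 3, R3, (1, 2))
(2, 0, R4, (0, 2))
(3, 0, R2, (0, 2))
(3, 0, R3, (1, 2))
(3, 1, R3, (1, 2))
(3, 2, R3, (1, 2))
(3, 3, R3, (1, 2))
(4, 0, R4, (0, 1))
(4, 0, R4, (0, 2))
(5, 0, R3, (1, 2))
(5, 1, R3, (1, 2))
(5, 2, R3, (1, 2))
(5, 3, R3, (1, 2))
(6, 0, R8, (0, 2))
(7, 3, R6, (0, 2))

bar 0: v0=E3 v1=E4 v2=G4 downbeat m3
bar 1: v0=D3 v1=D4 v2=A3 downbeat P5
bar 2: v0=E3 v1=B3 v2=D4 downbeat m7
bar 3: v0=D3 v1=D4 v2=A3 downbeat P5
bar 4: v0=E3 v1=F3 v2=D4 downbeat m7
bar 5: v0=F3 v1=D4 v2=C4 downbeat P5
bar 6: v0=F3 v1=D4 v2=F4 downbeat P8
bar 7: v0=E3 v1=E4 v2=G4 downbeat m3
  -> R5 @ bar 0 tick 0 v(0, 2): opens on m3
  -> R1 @ bar 1 tick 0 v(0, 1): E3/E4 P8 -> D3/D4 P8 similar
  -> R2 @ bar 1 tick 0 v(0, 2): E3/G4 m3 -> D3/A3 P5 similar
  -> R3 @ bar 1 tick 0 v(1, 2): D4 above A3
  -> R7 @ bar 1 tick 0 v(2,): G4->A3 leap 10st
  -> R3 @ bar 1 tick 1 v(1, 2): D4 above A3
  -> R3 @ bar 1 tick 2 v(1, 2): D4 above A3
  -> R3 @ bar 1 tick 3 v(1, 2): D4 above A3
  -> R4 @ bar 2 tick 0 v(0, 2): E3/D4 m7 untreated
  -> R2 @ bar 3 tick 0 v(0, 2): E3/D4 m7 -> D3/A3 P5 similar
  -> R3 @ bar 3 tick 0 v(1, 2): D4 above A3
  -> R3 @ bar 3 tick 1 v(1, 2): D4 above A3
  -> R3 @ bar 3 tick 2 v(1, 2): D4 above A3
  -> R3 @ bar 3 tick 3 v(1, 2): D4 above A3
  -> R4 @ bar 4 tick 0 v(0, 1): E3/F3 m2 untreated
  -> R4 @ bar 4 tick 0 v(0, 2): E3/D4 m7 untreated
  -> R3 @ bar 5 tick 0 v(1, 2): D4 above C4
  -> R3 @ bar 5 tick 1 v(1, 2): D4 above C4
  -> R3 @ bar 5 tick 2 v(1, 2): D4 above C4
  -> R3 @ bar 5 tick 3 v(1, 2): D4 above C4
  -> R8 @ bar 6 tick 0 v(0, 2): penult P8 not 3rd/6th
  -> R6 @ bar 7 tick 3 v(0, 2): closes on m3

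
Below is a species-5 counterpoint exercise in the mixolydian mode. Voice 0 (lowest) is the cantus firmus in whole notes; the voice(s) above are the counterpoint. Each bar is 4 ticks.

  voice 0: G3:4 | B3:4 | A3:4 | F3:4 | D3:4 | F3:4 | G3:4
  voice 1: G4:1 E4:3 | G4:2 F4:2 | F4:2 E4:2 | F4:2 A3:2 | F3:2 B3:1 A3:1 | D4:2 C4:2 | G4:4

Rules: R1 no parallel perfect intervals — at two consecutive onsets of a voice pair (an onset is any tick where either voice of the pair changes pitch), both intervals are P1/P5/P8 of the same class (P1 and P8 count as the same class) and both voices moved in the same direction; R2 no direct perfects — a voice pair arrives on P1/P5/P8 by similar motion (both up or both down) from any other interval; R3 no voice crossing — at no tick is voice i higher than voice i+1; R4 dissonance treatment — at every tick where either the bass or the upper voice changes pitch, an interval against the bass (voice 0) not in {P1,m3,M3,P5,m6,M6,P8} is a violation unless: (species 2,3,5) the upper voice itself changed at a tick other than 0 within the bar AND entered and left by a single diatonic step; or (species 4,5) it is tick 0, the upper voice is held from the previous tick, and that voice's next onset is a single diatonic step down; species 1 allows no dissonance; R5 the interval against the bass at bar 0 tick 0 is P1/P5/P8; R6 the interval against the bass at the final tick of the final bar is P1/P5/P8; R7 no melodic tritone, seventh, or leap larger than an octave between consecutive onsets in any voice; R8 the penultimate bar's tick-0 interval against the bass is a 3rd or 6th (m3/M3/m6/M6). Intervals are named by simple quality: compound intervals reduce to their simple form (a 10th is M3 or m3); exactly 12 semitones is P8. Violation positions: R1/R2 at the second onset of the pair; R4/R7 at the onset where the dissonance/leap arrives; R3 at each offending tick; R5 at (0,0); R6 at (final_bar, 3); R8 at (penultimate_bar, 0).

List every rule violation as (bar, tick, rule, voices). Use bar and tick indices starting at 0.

(4, 2, R7, (1,))
(6, 0, R2, (0, 1))

bar 0: v0=G3 v1=G4 downbeat P8
bar 1: v0=B3 v1=G4 downbeat m6
bar 2: v0=A3 v1=F4 downbeat m6
bar 3: v0=F3 v1=F4 downbeat P8
bar 4: v0=D3 v1=F3 downbeat m3
bar 5: v0=F3 v1=D4 downbeat M6
bar 6: v0=G3 v1=G4 downbeat P8
  -> R7 @ bar 4 tick 2 v(1,): F3->B3 leap 6st
  -> R2 @ bar 6 tick 0 v(0, 1): F3/C4 P5 -> G3/G4 P8 similar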